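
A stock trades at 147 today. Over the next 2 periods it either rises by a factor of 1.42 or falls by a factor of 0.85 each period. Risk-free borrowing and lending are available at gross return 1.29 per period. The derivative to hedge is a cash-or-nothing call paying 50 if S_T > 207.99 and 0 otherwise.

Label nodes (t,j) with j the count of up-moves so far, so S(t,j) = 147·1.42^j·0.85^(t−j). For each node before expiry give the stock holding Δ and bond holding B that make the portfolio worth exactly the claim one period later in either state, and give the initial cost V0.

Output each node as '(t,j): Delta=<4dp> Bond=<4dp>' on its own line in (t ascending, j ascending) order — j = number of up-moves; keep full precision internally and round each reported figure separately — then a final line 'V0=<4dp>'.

(0,0): Delta=0.3571 Bond=-34.5870
(1,0): Delta=0.0000 Bond=0.0000
(1,1): Delta=0.4202 Bond=-57.7995
V0=17.9038

Risk-neutral probability p* = (R−d)/(u−d) = (1.29−0.85)/(1.42−0.85) = 0.7719.
Terminal values V(2,·): V(2,0)=0.0000, V(2,1)=0.0000, V(2,2)=50.0000
Node (1,0) S=124.9500: V=(p*·0.0000+(1−p*)·0.0000)/1.29=0.0000; Δ=(0.0000−0.0000)/(177.4290−106.2075)=0.0000; B=V−Δ·S=0.0000
Node (1,1) S=208.7400: V=(p*·50.0000+(1−p*)·0.0000)/1.29=29.9198; Δ=(50.0000−0.0000)/(296.4108−177.4290)=0.4202; B=V−Δ·S=-57.7995
Node (0,0) S=147.0000: V=(p*·29.9198+(1−p*)·0.0000)/1.29=17.9038; Δ=(29.9198−0.0000)/(208.7400−124.9500)=0.3571; B=V−Δ·S=-34.5870
The time-0 hedge costs 17.9038, which is the no-arbitrage price.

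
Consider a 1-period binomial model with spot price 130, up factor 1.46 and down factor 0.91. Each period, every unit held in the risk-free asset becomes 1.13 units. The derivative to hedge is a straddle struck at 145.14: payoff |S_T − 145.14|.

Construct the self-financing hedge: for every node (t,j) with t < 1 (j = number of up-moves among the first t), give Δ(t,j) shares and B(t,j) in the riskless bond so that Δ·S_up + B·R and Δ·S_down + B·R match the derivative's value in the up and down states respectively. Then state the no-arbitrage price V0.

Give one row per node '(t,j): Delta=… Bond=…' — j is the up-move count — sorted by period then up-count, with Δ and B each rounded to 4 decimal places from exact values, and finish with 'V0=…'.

Under the risk-neutral measure, an up-move has probability p* = (R−d)/(u−d) = 0.4000 and values discount at R = 1.13.
Payoff layer (t=1): V(1,0)=26.8400, V(1,1)=44.6600
Node (0,0) S=130.0000: V=(p*·44.6600+(1−p*)·26.8400)/1.13=30.0602; Δ=(44.6600−26.8400)/(189.8000−118.3000)=0.2492; B=V−Δ·S=-2.3398
The time-0 hedge costs 30.0602, which is the no-arbitrage price.

(0,0): Delta=0.2492 Bond=-2.3398
V0=30.0602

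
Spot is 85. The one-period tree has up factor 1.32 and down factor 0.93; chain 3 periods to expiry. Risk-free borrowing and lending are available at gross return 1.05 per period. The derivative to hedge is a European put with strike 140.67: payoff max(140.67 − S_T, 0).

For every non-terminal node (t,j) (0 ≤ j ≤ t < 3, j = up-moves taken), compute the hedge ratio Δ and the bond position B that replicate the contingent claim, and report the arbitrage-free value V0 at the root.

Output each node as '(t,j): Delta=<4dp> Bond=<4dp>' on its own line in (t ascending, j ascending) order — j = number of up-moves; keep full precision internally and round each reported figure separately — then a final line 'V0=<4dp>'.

Risk-neutral probability p* = (R−d)/(u−d) = (1.05−0.93)/(1.32−0.93) = 0.3077.
At expiry t=3: V(3,0)=72.2997, V(3,1)=43.6282, V(3,2)=2.9333, V(3,3)=0.0000
(2,0): S=73.5165. Δ = (V_up−V_dn)/(S_up−S_dn) = (43.6282−72.2997)/(97.0418−68.3703) = -1.0000. V = [p*·43.6282 + (1−p*)·72.2997]/1.05 = 60.4549. B = V − Δ·S = 133.9714.
(2,1): S=104.3460. Δ = (V_up−V_dn)/(S_up−S_dn) = (2.9333−43.6282)/(137.7367−97.0418) = -1.0000. V = [p*·2.9333 + (1−p*)·43.6282]/1.05 = 29.6254. B = V − Δ·S = 133.9714.
(2,2): S=148.1040. Δ = (V_up−V_dn)/(S_up−S_dn) = (0.0000−2.9333)/(195.4973−137.7367) = -0.0508. V = [p*·0.0000 + (1−p*)·2.9333]/1.05 = 1.9340. B = V − Δ·S = 9.4553.
(1,0): S=79.0500. Δ = (V_up−V_dn)/(S_up−S_dn) = (29.6254−60.4549)/(104.3460−73.5165) = -1.0000. V = [p*·29.6254 + (1−p*)·60.4549]/1.05 = 48.5418. B = V − Δ·S = 127.5918.
(1,1): S=112.2000. Δ = (V_up−V_dn)/(S_up−S_dn) = (1.9340−29.6254)/(148.1040−104.3460) = -0.6328. V = [p*·1.9340 + (1−p*)·29.6254]/1.05 = 20.1000. B = V − Δ·S = 91.1036.
(0,0): S=85.0000. Δ = (V_up−V_dn)/(S_up−S_dn) = (20.1000−48.5418)/(112.2000−79.0500) = -0.8580. V = [p*·20.1000 + (1−p*)·48.5418]/1.05 = 37.8957. B = V − Δ·S = 110.8235.
The time-0 hedge costs 37.8957, which is the no-arbitrage price.

(0,0): Delta=-0.8580 Bond=110.8235
(1,0): Delta=-1.0000 Bond=127.5918
(1,1): Delta=-0.6328 Bond=91.1036
(2,0): Delta=-1.0000 Bond=133.9714
(2,1): Delta=-1.0000 Bond=133.9714
(2,2): Delta=-0.0508 Bond=9.4553
V0=37.8957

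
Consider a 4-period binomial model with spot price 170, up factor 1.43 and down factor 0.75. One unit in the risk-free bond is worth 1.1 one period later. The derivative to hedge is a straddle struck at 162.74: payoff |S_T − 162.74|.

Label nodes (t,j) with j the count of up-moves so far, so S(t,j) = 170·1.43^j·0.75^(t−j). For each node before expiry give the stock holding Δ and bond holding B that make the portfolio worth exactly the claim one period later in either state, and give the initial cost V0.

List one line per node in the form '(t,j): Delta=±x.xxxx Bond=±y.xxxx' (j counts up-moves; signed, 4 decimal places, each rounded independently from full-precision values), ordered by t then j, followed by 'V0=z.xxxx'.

Since d<R<u, set p* = (R−d)/(u−d) = 0.5147; price each node as the discounted p*-expectation of its children.
Terminal payoffs: V(4,0)=108.9509, V(4,1)=60.1822, V(4,2)=32.8036, V(4,3)=210.0964, V(4,4)=548.1347
(3,0): S=71.7188. Δ = (V_up−V_dn)/(S_up−S_dn) = (60.1822−108.9509)/(102.5578−53.7891) = -1.0000. V = [p*·60.1822 + (1−p*)·108.9509]/1.1 = 76.2267. B = V − Δ·S = 147.9455.
(3,1): S=136.7438. Δ = (V_up−V_dn)/(S_up−S_dn) = (32.8036−60.1822)/(195.5436−102.5578) = -0.2944. V = [p*·32.8036 + (1−p*)·60.1822]/1.1 = 41.9002. B = V − Δ·S = 82.1629.
(3,2): S=260.7247. Δ = (V_up−V_dn)/(S_up−S_dn) = (210.0964−32.8036)/(372.8364−195.5436) = 1.0000. V = [p*·210.0964 + (1−p*)·32.8036]/1.1 = 112.7793. B = V − Δ·S = -147.9455.
(3,3): S=497.1152. Δ = (V_up−V_dn)/(S_up−S_dn) = (548.1347−210.0964)/(710.8747−372.8364) = 1.0000. V = [p*·548.1347 + (1−p*)·210.0964]/1.1 = 349.1697. B = V − Δ·S = -147.9455.
(2,0): S=95.6250. Δ = (V_up−V_dn)/(S_up−S_dn) = (41.9002−76.2267)/(136.7438−71.7188) = -0.5279. V = [p*·41.9002 + (1−p*)·76.2267]/1.1 = 53.2351. B = V − Δ·S = 103.7153.
(2,1): S=182.3250. Δ = (V_up−V_dn)/(S_up−S_dn) = (112.7793−41.9002)/(260.7247−136.7437) = 0.5717. V = [p*·112.7793 + (1−p*)·41.9002]/1.1 = 71.2565. B = V − Δ·S = -32.9775.
(2,2): S=347.6330. Δ = (V_up−V_dn)/(S_up−S_dn) = (349.1697−112.7793)/(497.1152−260.7247) = 1.0000. V = [p*·349.1697 + (1−p*)·112.7793]/1.1 = 213.1371. B = V − Δ·S = -134.4959.
(1,0): S=127.5000. Δ = (V_up−V_dn)/(S_up−S_dn) = (71.2565−53.2351)/(182.3250−95.6250) = 0.2079. V = [p*·71.2565 + (1−p*)·53.2351]/1.1 = 56.8280. B = V − Δ·S = 30.3261.
(1,1): S=243.1000. Δ = (V_up−V_dn)/(S_up−S_dn) = (213.1371−71.2565)/(347.6330−182.3250) = 0.8583. V = [p*·213.1371 + (1−p*)·71.2565]/1.1 = 131.1666. B = V − Δ·S = -77.4814.
(0,0): S=170.0000. Δ = (V_up−V_dn)/(S_up−S_dn) = (131.1666−56.8280)/(243.1000−127.5000) = 0.6431. V = [p*·131.1666 + (1−p*)·56.8280]/1.1 = 86.4459. B = V − Δ·S = -22.8755.
Root portfolio cost Δ·170+B reproduces V0=86.4459.

(0,0): Delta=0.6431 Bond=-22.8755
(1,0): Delta=0.2079 Bond=30.3261
(1,1): Delta=0.8583 Bond=-77.4814
(2,0): Delta=-0.5279 Bond=103.7153
(2,1): Delta=0.5717 Bond=-32.9775
(2,2): Delta=1.0000 Bond=-134.4959
(3,0): Delta=-1.0000 Bond=147.9455
(3,1): Delta=-0.2944 Bond=82.1629
(3,2): Delta=1.0000 Bond=-147.9455
(3,3): Delta=1.0000 Bond=-147.9455
V0=86.4459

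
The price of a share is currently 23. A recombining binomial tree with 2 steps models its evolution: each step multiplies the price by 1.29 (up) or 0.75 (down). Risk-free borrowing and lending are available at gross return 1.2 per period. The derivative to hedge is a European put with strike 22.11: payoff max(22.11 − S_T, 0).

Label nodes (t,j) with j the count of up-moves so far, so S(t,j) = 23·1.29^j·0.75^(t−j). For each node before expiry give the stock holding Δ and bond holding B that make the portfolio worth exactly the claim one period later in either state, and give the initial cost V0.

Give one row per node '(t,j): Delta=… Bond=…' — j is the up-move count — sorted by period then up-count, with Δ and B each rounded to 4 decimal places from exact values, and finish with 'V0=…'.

(0,0): Delta=-0.1026 Bond=2.5361
(1,0): Delta=-0.9847 Bond=18.2601
(1,1): Delta=0.0000 Bond=0.0000
V0=0.1769

Since d<R<u, set p* = (R−d)/(u−d) = 0.8333; price each node as the discounted p*-expectation of its children.
Terminal values V(2,·): V(2,0)=9.1725, V(2,1)=0.0000, V(2,2)=0.0000
  t=1,j=0: stock 17.2500 → up 22.2525 (V=0.0000), down 12.9375 (V=9.1725). Price 1.2740; hedge Δ=-0.9847, bond B=18.2601.
  t=1,j=1: stock 29.6700 → up 38.2743 (V=0.0000), down 22.2525 (V=0.0000). Price 0.0000; hedge Δ=0.0000, bond B=0.0000.
  t=0,j=0: stock 23.0000 → up 29.6700 (V=0.0000), down 17.2500 (V=1.2740). Price 0.1769; hedge Δ=-0.1026, bond B=2.5361.
Check: Δ(0,0)·S0 + B(0,0) = 0.1769 = V0.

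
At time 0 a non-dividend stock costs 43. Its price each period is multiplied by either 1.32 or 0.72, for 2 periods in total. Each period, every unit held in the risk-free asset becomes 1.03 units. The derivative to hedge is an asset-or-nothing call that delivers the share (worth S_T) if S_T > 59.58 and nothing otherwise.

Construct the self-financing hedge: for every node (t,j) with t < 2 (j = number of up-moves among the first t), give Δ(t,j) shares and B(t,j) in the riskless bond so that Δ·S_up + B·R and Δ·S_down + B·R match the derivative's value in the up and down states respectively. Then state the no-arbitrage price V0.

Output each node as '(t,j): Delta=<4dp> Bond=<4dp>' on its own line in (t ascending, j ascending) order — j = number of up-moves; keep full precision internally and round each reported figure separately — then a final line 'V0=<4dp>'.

Under the risk-neutral measure, an up-move has probability p* = (R−d)/(u−d) = 0.5167 and values discount at R = 1.03.
Terminal payoffs: V(2,0)=0.0000, V(2,1)=0.0000, V(2,2)=74.9232
  t=1,j=0: stock 30.9600 → up 40.8672 (V=0.0000), down 22.2912 (V=0.0000). Price 0.0000; hedge Δ=0.0000, bond B=0.0000.
  t=1,j=1: stock 56.7600 → up 74.9232 (V=74.9232), down 40.8672 (V=0.0000). Price 37.5828; hedge Δ=2.2000, bond B=-87.2892.
  t=0,j=0: stock 43.0000 → up 56.7600 (V=37.5828), down 30.9600 (V=0.0000). Price 18.8522; hedge Δ=1.4567, bond B=-43.7858.
Root portfolio cost Δ·43+B reproduces V0=18.8522.

(0,0): Delta=1.4567 Bond=-43.7858
(1,0): Delta=0.0000 Bond=0.0000
(1,1): Delta=2.2000 Bond=-87.2892
V0=18.8522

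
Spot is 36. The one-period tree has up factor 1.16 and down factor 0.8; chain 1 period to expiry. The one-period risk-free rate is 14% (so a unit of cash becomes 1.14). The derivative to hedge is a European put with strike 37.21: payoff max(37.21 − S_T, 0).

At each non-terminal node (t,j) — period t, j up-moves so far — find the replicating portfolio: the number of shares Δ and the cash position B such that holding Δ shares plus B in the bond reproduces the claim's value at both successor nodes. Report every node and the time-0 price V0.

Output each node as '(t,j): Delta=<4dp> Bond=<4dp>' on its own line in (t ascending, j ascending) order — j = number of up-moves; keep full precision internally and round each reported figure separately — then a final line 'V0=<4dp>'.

(0,0): Delta=-0.6489 Bond=23.7710
V0=0.4098

The replicating-portfolio and risk-neutral prices coincide; use p* = (1.14−0.8)/(1.16−0.8) = 0.9444 for the latter.
Terminal payoffs: V(1,0)=8.4100, V(1,1)=0.0000
  t=0,j=0: stock 36.0000 → up 41.7600 (V=0.0000), down 28.8000 (V=8.4100). Price 0.4098; hedge Δ=-0.6489, bond B=23.7710.
Self-financing check: at every node Δ·S+B equals the discounted successor values.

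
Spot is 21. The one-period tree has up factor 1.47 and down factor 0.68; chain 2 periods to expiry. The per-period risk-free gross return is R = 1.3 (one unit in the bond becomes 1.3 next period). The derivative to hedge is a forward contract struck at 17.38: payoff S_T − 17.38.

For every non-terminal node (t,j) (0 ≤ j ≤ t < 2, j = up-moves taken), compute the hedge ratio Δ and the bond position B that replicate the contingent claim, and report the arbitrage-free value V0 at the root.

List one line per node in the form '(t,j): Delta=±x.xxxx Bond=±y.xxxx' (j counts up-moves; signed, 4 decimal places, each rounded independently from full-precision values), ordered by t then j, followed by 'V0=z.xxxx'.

(0,0): Delta=1.0000 Bond=-10.2840
(1,0): Delta=1.0000 Bond=-13.3692
(1,1): Delta=1.0000 Bond=-13.3692
V0=10.7160

The replicating-portfolio and risk-neutral prices coincide; use p* = (1.3−0.68)/(1.47−0.68) = 0.7848 for the latter.
Terminal payoffs: V(2,0)=-7.6696, V(2,1)=3.6116, V(2,2)=27.9989
Node (1,0) S=14.2800: V=(p*·3.6116+(1−p*)·-7.6696)/1.3=0.9108; Δ=(3.6116−-7.6696)/(20.9916−9.7104)=1.0000; B=V−Δ·S=-13.3692
Node (1,1) S=30.8700: V=(p*·27.9989+(1−p*)·3.6116)/1.3=17.5008; Δ=(27.9989−3.6116)/(45.3789−20.9916)=1.0000; B=V−Δ·S=-13.3692
Node (0,0) S=21.0000: V=(p*·17.5008+(1−p*)·0.9108)/1.3=10.7160; Δ=(17.5008−0.9108)/(30.8700−14.2800)=1.0000; B=V−Δ·S=-10.2840
Self-financing check: at every node Δ·S+B equals the discounted successor values.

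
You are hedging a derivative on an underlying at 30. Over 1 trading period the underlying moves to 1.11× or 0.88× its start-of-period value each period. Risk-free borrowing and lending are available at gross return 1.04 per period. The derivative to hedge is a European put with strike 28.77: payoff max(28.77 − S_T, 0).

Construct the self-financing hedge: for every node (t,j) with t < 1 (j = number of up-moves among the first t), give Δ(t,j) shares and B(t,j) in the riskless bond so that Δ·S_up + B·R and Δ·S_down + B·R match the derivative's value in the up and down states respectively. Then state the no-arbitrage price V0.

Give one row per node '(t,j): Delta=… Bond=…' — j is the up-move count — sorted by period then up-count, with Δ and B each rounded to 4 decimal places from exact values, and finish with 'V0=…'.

Under the risk-neutral measure, an up-move has probability p* = (R−d)/(u−d) = 0.6957 and values discount at R = 1.04.
At expiry t=1: V(1,0)=2.3700, V(1,1)=0.0000
  t=0,j=0: stock 30.0000 → up 33.3000 (V=0.0000), down 26.4000 (V=2.3700). Price 0.6936; hedge Δ=-0.3435, bond B=10.9979.
Self-financing check: at every node Δ·S+B equals the discounted successor values.

(0,0): Delta=-0.3435 Bond=10.9979
V0=0.6936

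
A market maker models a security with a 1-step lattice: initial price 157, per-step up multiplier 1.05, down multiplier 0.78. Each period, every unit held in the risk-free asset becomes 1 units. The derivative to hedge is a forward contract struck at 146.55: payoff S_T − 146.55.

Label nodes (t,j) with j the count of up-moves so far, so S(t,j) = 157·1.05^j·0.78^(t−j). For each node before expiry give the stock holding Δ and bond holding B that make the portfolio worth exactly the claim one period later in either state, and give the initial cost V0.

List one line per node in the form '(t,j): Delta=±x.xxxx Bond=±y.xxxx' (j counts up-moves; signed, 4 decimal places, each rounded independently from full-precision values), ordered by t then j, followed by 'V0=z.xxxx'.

No-arbitrage ⇒ martingale measure with p* = (R−d)/(u−d) = 0.8148.
At expiry t=1: V(1,0)=-24.0900, V(1,1)=18.3000
  t=0,j=0: stock 157.0000 → up 164.8500 (V=18.3000), down 122.4600 (V=-24.0900). Price 10.4500; hedge Δ=1.0000, bond B=-146.5500.
Self-financing check: at every node Δ·S+B equals the discounted successor values.

(0,0): Delta=1.0000 Bond=-146.5500
V0=10.4500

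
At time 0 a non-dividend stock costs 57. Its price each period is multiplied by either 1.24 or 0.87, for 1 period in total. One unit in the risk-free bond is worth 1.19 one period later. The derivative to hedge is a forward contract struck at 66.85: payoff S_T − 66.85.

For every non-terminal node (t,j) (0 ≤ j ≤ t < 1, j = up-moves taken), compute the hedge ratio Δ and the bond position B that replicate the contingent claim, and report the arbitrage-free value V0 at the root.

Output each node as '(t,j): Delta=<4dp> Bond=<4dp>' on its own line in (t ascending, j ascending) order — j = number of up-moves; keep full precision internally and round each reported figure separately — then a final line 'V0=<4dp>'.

Since d<R<u, set p* = (R−d)/(u−d) = 0.8649; price each node as the discounted p*-expectation of its children.
At expiry t=1: V(1,0)=-17.2600, V(1,1)=3.8300
Node (0,0) S=57.0000: V=(p*·3.8300+(1−p*)·-17.2600)/1.19=0.8235; Δ=(3.8300−-17.2600)/(70.6800−49.5900)=1.0000; B=V−Δ·S=-56.1765
Check: Δ(0,0)·S0 + B(0,0) = 0.8235 = V0.

(0,0): Delta=1.0000 Bond=-56.1765
V0=0.8235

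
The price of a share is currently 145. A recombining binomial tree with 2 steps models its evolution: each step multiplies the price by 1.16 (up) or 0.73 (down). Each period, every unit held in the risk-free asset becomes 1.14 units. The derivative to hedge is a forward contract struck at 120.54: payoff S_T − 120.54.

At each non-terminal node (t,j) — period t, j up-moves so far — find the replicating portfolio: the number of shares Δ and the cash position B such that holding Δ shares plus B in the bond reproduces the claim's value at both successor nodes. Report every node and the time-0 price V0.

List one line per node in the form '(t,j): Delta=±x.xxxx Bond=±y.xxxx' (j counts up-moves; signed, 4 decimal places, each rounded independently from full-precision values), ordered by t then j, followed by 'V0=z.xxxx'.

No-arbitrage ⇒ martingale measure with p* = (R−d)/(u−d) = 0.9535.
At expiry t=2: V(2,0)=-43.2695, V(2,1)=2.2460, V(2,2)=74.5720
Node (1,0) S=105.8500: V=(p*·2.2460+(1−p*)·-43.2695)/1.14=0.1132; Δ=(2.2460−-43.2695)/(122.7860−77.2705)=1.0000; B=V−Δ·S=-105.7368
Node (1,1) S=168.2000: V=(p*·74.5720+(1−p*)·2.2460)/1.14=62.4632; Δ=(74.5720−2.2460)/(195.1120−122.7860)=1.0000; B=V−Δ·S=-105.7368
Node (0,0) S=145.0000: V=(p*·62.4632+(1−p*)·0.1132)/1.14=52.2484; Δ=(62.4632−0.1132)/(168.2000−105.8500)=1.0000; B=V−Δ·S=-92.7516
Check: Δ(0,0)·S0 + B(0,0) = 52.2484 = V0.

(0,0): Delta=1.0000 Bond=-92.7516
(1,0): Delta=1.0000 Bond=-105.7368
(1,1): Delta=1.0000 Bond=-105.7368
V0=52.2484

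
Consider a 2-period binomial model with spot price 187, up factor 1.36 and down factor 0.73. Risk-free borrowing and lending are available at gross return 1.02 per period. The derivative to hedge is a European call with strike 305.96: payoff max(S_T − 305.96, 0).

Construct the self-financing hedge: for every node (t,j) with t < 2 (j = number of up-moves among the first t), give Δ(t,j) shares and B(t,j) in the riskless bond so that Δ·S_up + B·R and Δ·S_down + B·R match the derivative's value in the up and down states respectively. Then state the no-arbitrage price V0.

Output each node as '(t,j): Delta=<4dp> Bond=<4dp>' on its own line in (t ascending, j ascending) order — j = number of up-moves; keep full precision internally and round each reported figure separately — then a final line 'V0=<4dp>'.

(0,0): Delta=0.1529 Bond=-20.4634
(1,0): Delta=0.0000 Bond=0.0000
(1,1): Delta=0.2491 Bond=-45.3441
V0=8.1293

Since d<R<u, set p* = (R−d)/(u−d) = 0.4603; price each node as the discounted p*-expectation of its children.
Terminal payoffs: V(2,0)=0.0000, V(2,1)=0.0000, V(2,2)=39.9152
(1,0): S=136.5100. Δ = (V_up−V_dn)/(S_up−S_dn) = (0.0000−0.0000)/(185.6536−99.6523) = 0.0000. V = [p*·0.0000 + (1−p*)·0.0000]/1.02 = 0.0000. B = V − Δ·S = 0.0000.
(1,1): S=254.3200. Δ = (V_up−V_dn)/(S_up−S_dn) = (39.9152−0.0000)/(345.8752−185.6536) = 0.2491. V = [p*·39.9152 + (1−p*)·0.0000]/1.02 = 18.0134. B = V − Δ·S = -45.3441.
(0,0): S=187.0000. Δ = (V_up−V_dn)/(S_up−S_dn) = (18.0134−0.0000)/(254.3200−136.5100) = 0.1529. V = [p*·18.0134 + (1−p*)·0.0000]/1.02 = 8.1293. B = V − Δ·S = -20.4634.
Root portfolio cost Δ·187+B reproduces V0=8.1293.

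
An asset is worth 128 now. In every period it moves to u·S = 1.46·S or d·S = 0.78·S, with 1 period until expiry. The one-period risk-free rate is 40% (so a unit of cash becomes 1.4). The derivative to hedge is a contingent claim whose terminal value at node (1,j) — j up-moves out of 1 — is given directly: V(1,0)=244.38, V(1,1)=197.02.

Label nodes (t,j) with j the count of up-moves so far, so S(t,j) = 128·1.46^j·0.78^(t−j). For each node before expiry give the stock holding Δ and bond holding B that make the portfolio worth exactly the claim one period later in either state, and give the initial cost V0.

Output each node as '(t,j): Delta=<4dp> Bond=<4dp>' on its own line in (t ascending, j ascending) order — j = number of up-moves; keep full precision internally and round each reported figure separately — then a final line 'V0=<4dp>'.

Since d<R<u, set p* = (R−d)/(u−d) = 0.9118; price each node as the discounted p*-expectation of its children.
At expiry t=1: V(1,0)=244.3800, V(1,1)=197.0200
  t=0,j=0: stock 128.0000 → up 186.8800 (V=197.0200), down 99.8400 (V=244.3800). Price 143.7134; hedge Δ=-0.5441, bond B=213.3605.
The time-0 hedge costs 143.7134, which is the no-arbitrage price.

(0,0): Delta=-0.5441 Bond=213.3605
V0=143.7134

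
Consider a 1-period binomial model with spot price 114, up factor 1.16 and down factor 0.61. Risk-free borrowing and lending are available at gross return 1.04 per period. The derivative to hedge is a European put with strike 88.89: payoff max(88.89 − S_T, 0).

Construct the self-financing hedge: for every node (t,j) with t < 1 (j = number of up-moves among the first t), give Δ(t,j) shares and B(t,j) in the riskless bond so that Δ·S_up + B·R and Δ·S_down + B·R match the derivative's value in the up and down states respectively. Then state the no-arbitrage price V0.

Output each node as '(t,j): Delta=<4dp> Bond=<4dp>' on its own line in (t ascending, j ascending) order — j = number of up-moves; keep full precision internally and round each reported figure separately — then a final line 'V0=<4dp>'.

Under the risk-neutral measure, an up-move has probability p* = (R−d)/(u−d) = 0.7818 and values discount at R = 1.04.
Terminal payoffs: V(1,0)=19.3500, V(1,1)=0.0000
Node (0,0) S=114.0000: V=(p*·0.0000+(1−p*)·19.3500)/1.04=4.0594; Δ=(0.0000−19.3500)/(132.2400−69.5400)=-0.3086; B=V−Δ·S=39.2413
Each (Δ,B) replicates both successor values, so the strategy is self-financing and V0 is arbitrage-free.

(0,0): Delta=-0.3086 Bond=39.2413
V0=4.0594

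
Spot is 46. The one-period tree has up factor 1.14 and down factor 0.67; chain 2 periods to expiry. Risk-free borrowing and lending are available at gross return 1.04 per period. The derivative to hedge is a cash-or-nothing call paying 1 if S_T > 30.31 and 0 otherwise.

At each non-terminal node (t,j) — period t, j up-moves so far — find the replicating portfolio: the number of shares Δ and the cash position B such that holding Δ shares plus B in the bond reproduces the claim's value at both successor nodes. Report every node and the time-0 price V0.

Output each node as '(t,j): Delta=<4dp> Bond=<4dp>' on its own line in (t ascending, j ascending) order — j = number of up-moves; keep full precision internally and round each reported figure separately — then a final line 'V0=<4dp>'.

(0,0): Delta=0.0095 Bond=0.4474
(1,0): Delta=0.0690 Bond=-1.3707
(1,1): Delta=0.0000 Bond=0.9615
V0=0.8827

Risk-neutral probability p* = (R−d)/(u−d) = (1.04−0.67)/(1.14−0.67) = 0.7872.
Payoff layer (t=2): V(2,0)=0.0000, V(2,1)=1.0000, V(2,2)=1.0000
Node (1,0) S=30.8200: V=(p*·1.0000+(1−p*)·0.0000)/1.04=0.7570; Δ=(1.0000−0.0000)/(35.1348−20.6494)=0.0690; B=V−Δ·S=-1.3707
Node (1,1) S=52.4400: V=(p*·1.0000+(1−p*)·1.0000)/1.04=0.9615; Δ=(1.0000−1.0000)/(59.7816−35.1348)=0.0000; B=V−Δ·S=0.9615
Node (0,0) S=46.0000: V=(p*·0.9615+(1−p*)·0.7570)/1.04=0.8827; Δ=(0.9615−0.7570)/(52.4400−30.8200)=0.0095; B=V−Δ·S=0.4474
Each (Δ,B) replicates both successor values, so the strategy is self-financing and V0 is arbitrage-free.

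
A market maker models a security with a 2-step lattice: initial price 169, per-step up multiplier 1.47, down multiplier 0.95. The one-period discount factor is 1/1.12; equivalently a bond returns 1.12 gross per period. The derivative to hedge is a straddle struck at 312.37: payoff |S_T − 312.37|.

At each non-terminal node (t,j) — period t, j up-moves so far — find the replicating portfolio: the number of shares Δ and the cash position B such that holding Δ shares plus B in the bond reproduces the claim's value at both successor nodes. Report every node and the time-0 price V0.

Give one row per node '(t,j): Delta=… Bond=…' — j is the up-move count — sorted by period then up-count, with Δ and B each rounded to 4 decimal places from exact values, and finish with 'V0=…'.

(0,0): Delta=-0.6491 Bond=198.7186
(1,0): Delta=-1.0000 Bond=278.9018
(1,1): Delta=-0.1822 Bond=106.5769
V0=89.0207

No-arbitrage ⇒ martingale measure with p* = (R−d)/(u−d) = 0.3269.
Terminal values V(2,·): V(2,0)=159.8475, V(2,1)=76.3615, V(2,2)=52.8221
Node (1,0) S=160.5500: V=(p*·76.3615+(1−p*)·159.8475)/1.12=118.3518; Δ=(76.3615−159.8475)/(236.0085−152.5225)=-1.0000; B=V−Δ·S=278.9018
Node (1,1) S=248.4300: V=(p*·52.8221+(1−p*)·76.3615)/1.12=61.3089; Δ=(52.8221−76.3615)/(365.1921−236.0085)=-0.1822; B=V−Δ·S=106.5769
Node (0,0) S=169.0000: V=(p*·61.3089+(1−p*)·118.3518)/1.12=89.0207; Δ=(61.3089−118.3518)/(248.4300−160.5500)=-0.6491; B=V−Δ·S=198.7186
The time-0 hedge costs 89.0207, which is the no-arbitrage price.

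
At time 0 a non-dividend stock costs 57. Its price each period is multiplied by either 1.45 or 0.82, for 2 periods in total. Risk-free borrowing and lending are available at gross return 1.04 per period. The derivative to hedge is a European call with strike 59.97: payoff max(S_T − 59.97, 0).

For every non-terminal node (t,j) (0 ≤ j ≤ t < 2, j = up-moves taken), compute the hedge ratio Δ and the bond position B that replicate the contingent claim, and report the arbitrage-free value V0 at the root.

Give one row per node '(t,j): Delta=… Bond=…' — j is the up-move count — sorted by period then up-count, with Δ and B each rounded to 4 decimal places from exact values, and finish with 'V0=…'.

Risk-neutral probability p* = (R−d)/(u−d) = (1.04−0.82)/(1.45−0.82) = 0.3492.
Payoff layer (t=2): V(2,0)=0.0000, V(2,1)=7.8030, V(2,2)=59.8725
  t=1,j=0: stock 46.7400 → up 67.7730 (V=7.8030), down 38.3268 (V=0.0000). Price 2.6201; hedge Δ=0.2650, bond B=-9.7657.
  t=1,j=1: stock 82.6500 → up 119.8425 (V=59.8725), down 67.7730 (V=7.8030). Price 24.9865; hedge Δ=1.0000, bond B=-57.6635.
  t=0,j=0: stock 57.0000 → up 82.6500 (V=24.9865), down 46.7400 (V=2.6201). Price 10.0294; hedge Δ=0.6228, bond B=-25.4730.
Check: Δ(0,0)·S0 + B(0,0) = 10.0294 = V0.

(0,0): Delta=0.6228 Bond=-25.4730
(1,0): Delta=0.2650 Bond=-9.7657
(1,1): Delta=1.0000 Bond=-57.6635
V0=10.0294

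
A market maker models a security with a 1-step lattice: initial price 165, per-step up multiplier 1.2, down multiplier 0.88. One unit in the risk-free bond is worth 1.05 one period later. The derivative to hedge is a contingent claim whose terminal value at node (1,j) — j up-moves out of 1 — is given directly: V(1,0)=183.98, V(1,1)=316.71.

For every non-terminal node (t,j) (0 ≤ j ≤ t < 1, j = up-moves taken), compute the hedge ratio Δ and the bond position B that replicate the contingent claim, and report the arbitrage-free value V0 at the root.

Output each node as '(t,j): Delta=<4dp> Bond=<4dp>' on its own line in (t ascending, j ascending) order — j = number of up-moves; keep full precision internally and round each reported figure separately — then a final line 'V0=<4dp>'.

No-arbitrage ⇒ martingale measure with p* = (R−d)/(u−d) = 0.5313.
Terminal values V(1,·): V(1,0)=183.9800, V(1,1)=316.7100
Node (0,0) S=165.0000: V=(p*·316.7100+(1−p*)·183.9800)/1.05=242.3741; Δ=(316.7100−183.9800)/(198.0000−145.2000)=2.5138; B=V−Δ·S=-172.4071
Each (Δ,B) replicates both successor values, so the strategy is self-financing and V0 is arbitrage-free.

(0,0): Delta=2.5138 Bond=-172.4071
V0=242.3741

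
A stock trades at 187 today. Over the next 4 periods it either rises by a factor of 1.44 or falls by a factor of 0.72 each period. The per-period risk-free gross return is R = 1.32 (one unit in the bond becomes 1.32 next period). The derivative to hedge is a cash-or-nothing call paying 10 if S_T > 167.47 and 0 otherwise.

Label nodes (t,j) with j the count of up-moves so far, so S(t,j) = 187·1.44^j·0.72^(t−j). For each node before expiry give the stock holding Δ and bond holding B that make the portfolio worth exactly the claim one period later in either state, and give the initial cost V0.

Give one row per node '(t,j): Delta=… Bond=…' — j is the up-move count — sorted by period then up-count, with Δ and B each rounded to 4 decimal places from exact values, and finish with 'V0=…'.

Since d<R<u, set p* = (R−d)/(u−d) = 0.8333; price each node as the discounted p*-expectation of its children.
Terminal payoffs: V(4,0)=0.0000, V(4,1)=0.0000, V(4,2)=10.0000, V(4,3)=10.0000, V(4,4)=10.0000
(3,0): S=69.7974. Δ = (V_up−V_dn)/(S_up−S_dn) = (0.0000−0.0000)/(100.5082−50.2541) = 0.0000. V = [p*·0.0000 + (1−p*)·0.0000]/1.32 = 0.0000. B = V − Δ·S = 0.0000.
(3,1): S=139.5948. Δ = (V_up−V_dn)/(S_up−S_dn) = (10.0000−0.0000)/(201.0164−100.5082) = 0.0995. V = [p*·10.0000 + (1−p*)·0.0000]/1.32 = 6.3131. B = V − Δ·S = -7.5758.
(3,2): S=279.1895. Δ = (V_up−V_dn)/(S_up−S_dn) = (10.0000−10.0000)/(402.0329−201.0164) = 0.0000. V = [p*·10.0000 + (1−p*)·10.0000]/1.32 = 7.5758. B = V − Δ·S = 7.5758.
(3,3): S=558.3790. Δ = (V_up−V_dn)/(S_up−S_dn) = (10.0000−10.0000)/(804.0658−402.0329) = 0.0000. V = [p*·10.0000 + (1−p*)·10.0000]/1.32 = 7.5758. B = V − Δ·S = 7.5758.
(2,0): S=96.9408. Δ = (V_up−V_dn)/(S_up−S_dn) = (6.3131−0.0000)/(139.5948−69.7974) = 0.0904. V = [p*·6.3131 + (1−p*)·0.0000]/1.32 = 3.9856. B = V − Δ·S = -4.7827.
(2,1): S=193.8816. Δ = (V_up−V_dn)/(S_up−S_dn) = (7.5758−6.3131)/(279.1895−139.5948) = 0.0090. V = [p*·7.5758 + (1−p*)·6.3131]/1.32 = 5.5798. B = V − Δ·S = 3.8261.
(2,2): S=387.7632. Δ = (V_up−V_dn)/(S_up−S_dn) = (7.5758−7.5758)/(558.3790−279.1895) = 0.0000. V = [p*·7.5758 + (1−p*)·7.5758]/1.32 = 5.7392. B = V − Δ·S = 5.7392.
(1,0): S=134.6400. Δ = (V_up−V_dn)/(S_up−S_dn) = (5.5798−3.9856)/(193.8816−96.9408) = 0.0164. V = [p*·5.5798 + (1−p*)·3.9856]/1.32 = 4.0258. B = V − Δ·S = 1.8116.
(1,1): S=269.2800. Δ = (V_up−V_dn)/(S_up−S_dn) = (5.7392−5.5798)/(387.7632−193.8816) = 0.0008. V = [p*·5.7392 + (1−p*)·5.5798]/1.32 = 4.3278. B = V − Δ·S = 4.1063.
(0,0): S=187.0000. Δ = (V_up−V_dn)/(S_up−S_dn) = (4.3278−4.0258)/(269.2800−134.6400) = 0.0022. V = [p*·4.3278 + (1−p*)·4.0258]/1.32 = 3.2405. B = V − Δ·S = 2.8211.
Check: Δ(0,0)·S0 + B(0,0) = 3.2405 = V0.

(0,0): Delta=0.0022 Bond=2.8211
(1,0): Delta=0.0164 Bond=1.8116
(1,1): Delta=0.0008 Bond=4.1063
(2,0): Delta=0.0904 Bond=-4.7827
(2,1): Delta=0.0090 Bond=3.8261
(2,2): Delta=0.0000 Bond=5.7392
(3,0): Delta=0.0000 Bond=0.0000
(3,1): Delta=0.0995 Bond=-7.5758
(3,2): Delta=0.0000 Bond=7.5758
(3,3): Delta=0.0000 Bond=7.5758
V0=3.2405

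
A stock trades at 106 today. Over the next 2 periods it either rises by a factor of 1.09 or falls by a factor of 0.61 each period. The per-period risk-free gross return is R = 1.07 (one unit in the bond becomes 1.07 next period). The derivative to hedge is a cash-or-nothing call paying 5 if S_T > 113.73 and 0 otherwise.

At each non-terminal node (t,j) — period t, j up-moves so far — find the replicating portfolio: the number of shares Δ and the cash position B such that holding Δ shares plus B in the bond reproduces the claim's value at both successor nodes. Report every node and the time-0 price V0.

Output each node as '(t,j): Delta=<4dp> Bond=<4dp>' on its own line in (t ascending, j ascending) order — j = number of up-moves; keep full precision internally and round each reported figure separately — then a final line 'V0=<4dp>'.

Risk-neutral probability p* = (R−d)/(u−d) = (1.07−0.61)/(1.09−0.61) = 0.9583.
Terminal payoffs: V(2,0)=0.0000, V(2,1)=0.0000, V(2,2)=5.0000
(1,0): S=64.6600. Δ = (V_up−V_dn)/(S_up−S_dn) = (0.0000−0.0000)/(70.4794−39.4426) = 0.0000. V = [p*·0.0000 + (1−p*)·0.0000]/1.07 = 0.0000. B = V − Δ·S = 0.0000.
(1,1): S=115.5400. Δ = (V_up−V_dn)/(S_up−S_dn) = (5.0000−0.0000)/(125.9386−70.4794) = 0.0902. V = [p*·5.0000 + (1−p*)·0.0000]/1.07 = 4.4782. B = V − Δ·S = -5.9385.
(0,0): S=106.0000. Δ = (V_up−V_dn)/(S_up−S_dn) = (4.4782−0.0000)/(115.5400−64.6600) = 0.0880. V = [p*·4.4782 + (1−p*)·0.0000]/1.07 = 4.0108. B = V − Δ·S = -5.3187.
Check: Δ(0,0)·S0 + B(0,0) = 4.0108 = V0.

(0,0): Delta=0.0880 Bond=-5.3187
(1,0): Delta=0.0000 Bond=0.0000
(1,1): Delta=0.0902 Bond=-5.9385
V0=4.0108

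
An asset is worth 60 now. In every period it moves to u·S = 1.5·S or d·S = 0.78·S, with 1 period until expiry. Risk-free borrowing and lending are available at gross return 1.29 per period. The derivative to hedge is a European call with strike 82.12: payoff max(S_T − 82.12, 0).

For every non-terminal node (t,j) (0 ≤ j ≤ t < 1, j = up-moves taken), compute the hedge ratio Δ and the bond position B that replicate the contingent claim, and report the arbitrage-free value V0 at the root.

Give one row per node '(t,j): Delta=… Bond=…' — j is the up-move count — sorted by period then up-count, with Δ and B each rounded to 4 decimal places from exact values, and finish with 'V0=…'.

The replicating-portfolio and risk-neutral prices coincide; use p* = (1.29−0.78)/(1.5−0.78) = 0.7083 for the latter.
Terminal payoffs: V(1,0)=0.0000, V(1,1)=7.8800
  t=0,j=0: stock 60.0000 → up 90.0000 (V=7.8800), down 46.8000 (V=0.0000). Price 4.3269; hedge Δ=0.1824, bond B=-6.6176.
The time-0 hedge costs 4.3269, which is the no-arbitrage price.

(0,0): Delta=0.1824 Bond=-6.6176
V0=4.3269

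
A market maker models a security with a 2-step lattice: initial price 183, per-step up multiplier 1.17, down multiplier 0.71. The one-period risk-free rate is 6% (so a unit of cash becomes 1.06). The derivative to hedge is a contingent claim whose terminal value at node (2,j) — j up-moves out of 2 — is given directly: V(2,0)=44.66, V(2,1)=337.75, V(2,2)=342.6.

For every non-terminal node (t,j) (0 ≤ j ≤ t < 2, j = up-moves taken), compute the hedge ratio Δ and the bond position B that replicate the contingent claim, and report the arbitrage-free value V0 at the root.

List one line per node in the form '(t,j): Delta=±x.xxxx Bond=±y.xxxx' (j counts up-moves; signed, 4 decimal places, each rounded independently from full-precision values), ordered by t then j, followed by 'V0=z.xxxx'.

(0,0): Delta=0.8268 Bond=136.8727
(1,0): Delta=4.9038 Bond=-384.6397
(1,1): Delta=0.0492 Bond=311.5699
V0=288.1790

No-arbitrage ⇒ martingale measure with p* = (R−d)/(u−d) = 0.7609.
Terminal values V(2,·): V(2,0)=44.6600, V(2,1)=337.7500, V(2,2)=342.6000
  t=1,j=0: stock 129.9300 → up 152.0181 (V=337.7500), down 92.2503 (V=44.6600). Price 252.5125; hedge Δ=4.9038, bond B=-384.6397.
  t=1,j=1: stock 214.1100 → up 250.5087 (V=342.6000), down 152.0181 (V=337.7500). Price 322.1134; hedge Δ=0.0492, bond B=311.5699.
  t=0,j=0: stock 183.0000 → up 214.1100 (V=322.1134), down 129.9300 (V=252.5125). Price 288.1790; hedge Δ=0.8268, bond B=136.8727.
Root portfolio cost Δ·183+B reproduces V0=288.1790.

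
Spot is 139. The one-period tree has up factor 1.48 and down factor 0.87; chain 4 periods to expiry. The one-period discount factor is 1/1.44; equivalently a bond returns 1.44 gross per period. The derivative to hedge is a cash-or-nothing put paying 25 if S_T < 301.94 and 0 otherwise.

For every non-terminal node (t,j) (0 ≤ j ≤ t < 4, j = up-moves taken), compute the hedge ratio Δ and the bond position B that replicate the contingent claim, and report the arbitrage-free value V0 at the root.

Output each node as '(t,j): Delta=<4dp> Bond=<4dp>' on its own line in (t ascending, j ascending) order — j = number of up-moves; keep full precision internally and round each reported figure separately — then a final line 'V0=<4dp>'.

(0,0): Delta=-0.0170 Bond=2.4948
(1,0): Delta=-0.1427 Bond=18.7988
(1,1): Delta=-0.0118 Bond=2.5254
(2,0): Delta=0.0000 Bond=12.0563
(2,1): Delta=-0.1486 Bond=28.1239
(2,2): Delta=-0.0061 Bond=1.9181
(3,0): Delta=0.0000 Bond=17.3611
(3,1): Delta=0.0000 Bond=17.3611
(3,2): Delta=-0.1547 Bond=42.1220
(3,3): Delta=0.0000 Bond=0.0000
V0=0.1372

Risk-neutral probability p* = (R−d)/(u−d) = (1.44−0.87)/(1.48−0.87) = 0.9344.
At expiry t=4: V(4,0)=25.0000, V(4,1)=25.0000, V(4,2)=25.0000, V(4,3)=0.0000, V(4,4)=0.0000
Node (3,0) S=91.5319: V=(p*·25.0000+(1−p*)·25.0000)/1.44=17.3611; Δ=(25.0000−25.0000)/(135.4672−79.6328)=0.0000; B=V−Δ·S=17.3611
Node (3,1) S=155.7095: V=(p*·25.0000+(1−p*)·25.0000)/1.44=17.3611; Δ=(25.0000−25.0000)/(230.4500−135.4672)=0.0000; B=V−Δ·S=17.3611
Node (3,2) S=264.8851: V=(p*·0.0000+(1−p*)·25.0000)/1.44=1.1384; Δ=(0.0000−25.0000)/(392.0299−230.4500)=-0.1547; B=V−Δ·S=42.1220
Node (3,3) S=450.6091: V=(p*·0.0000+(1−p*)·0.0000)/1.44=0.0000; Δ=(0.0000−0.0000)/(666.9015−392.0299)=0.0000; B=V−Δ·S=0.0000
Node (2,0) S=105.2091: V=(p*·17.3611+(1−p*)·17.3611)/1.44=12.0563; Δ=(17.3611−17.3611)/(155.7095−91.5319)=0.0000; B=V−Δ·S=12.0563
Node (2,1) S=178.9764: V=(p*·1.1384+(1−p*)·17.3611)/1.44=1.5293; Δ=(1.1384−17.3611)/(264.8851−155.7095)=-0.1486; B=V−Δ·S=28.1239
Node (2,2) S=304.4656: V=(p*·0.0000+(1−p*)·1.1384)/1.44=0.0518; Δ=(0.0000−1.1384)/(450.6091−264.8851)=-0.0061; B=V−Δ·S=1.9181
Node (1,0) S=120.9300: V=(p*·1.5293+(1−p*)·12.0563)/1.44=1.5414; Δ=(1.5293−12.0563)/(178.9764−105.2091)=-0.1427; B=V−Δ·S=18.7988
Node (1,1) S=205.7200: V=(p*·0.0518+(1−p*)·1.5293)/1.44=0.1033; Δ=(0.0518−1.5293)/(304.4656−178.9764)=-0.0118; B=V−Δ·S=2.5254
Node (0,0) S=139.0000: V=(p*·0.1033+(1−p*)·1.5414)/1.44=0.1372; Δ=(0.1033−1.5414)/(205.7200−120.9300)=-0.0170; B=V−Δ·S=2.4948
Root portfolio cost Δ·139+B reproduces V0=0.1372.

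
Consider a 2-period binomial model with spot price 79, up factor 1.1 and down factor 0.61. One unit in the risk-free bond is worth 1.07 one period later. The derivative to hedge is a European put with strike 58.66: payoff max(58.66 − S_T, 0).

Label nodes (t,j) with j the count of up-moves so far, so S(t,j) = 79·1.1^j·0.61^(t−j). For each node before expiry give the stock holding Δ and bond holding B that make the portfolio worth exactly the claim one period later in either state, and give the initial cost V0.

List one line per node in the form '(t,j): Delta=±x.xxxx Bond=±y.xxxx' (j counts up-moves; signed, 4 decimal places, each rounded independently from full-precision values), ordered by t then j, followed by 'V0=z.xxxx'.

(0,0): Delta=-0.1630 Bond=13.5389
(1,0): Delta=-1.0000 Bond=54.8224
(1,1): Delta=-0.1327 Bond=11.8560
V0=0.6632

Risk-neutral probability p* = (R−d)/(u−d) = (1.07−0.61)/(1.1−0.61) = 0.9388.
Payoff layer (t=2): V(2,0)=29.2641, V(2,1)=5.6510, V(2,2)=0.0000
Node (1,0) S=48.1900: V=(p*·5.6510+(1−p*)·29.2641)/1.07=6.6324; Δ=(5.6510−29.2641)/(53.0090−29.3959)=-1.0000; B=V−Δ·S=54.8224
Node (1,1) S=86.9000: V=(p*·0.0000+(1−p*)·5.6510)/1.07=0.3233; Δ=(0.0000−5.6510)/(95.5900−53.0090)=-0.1327; B=V−Δ·S=11.8560
Node (0,0) S=79.0000: V=(p*·0.3233+(1−p*)·6.6324)/1.07=0.6632; Δ=(0.3233−6.6324)/(86.9000−48.1900)=-0.1630; B=V−Δ·S=13.5389
Self-financing check: at every node Δ·S+B equals the discounted successor values.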